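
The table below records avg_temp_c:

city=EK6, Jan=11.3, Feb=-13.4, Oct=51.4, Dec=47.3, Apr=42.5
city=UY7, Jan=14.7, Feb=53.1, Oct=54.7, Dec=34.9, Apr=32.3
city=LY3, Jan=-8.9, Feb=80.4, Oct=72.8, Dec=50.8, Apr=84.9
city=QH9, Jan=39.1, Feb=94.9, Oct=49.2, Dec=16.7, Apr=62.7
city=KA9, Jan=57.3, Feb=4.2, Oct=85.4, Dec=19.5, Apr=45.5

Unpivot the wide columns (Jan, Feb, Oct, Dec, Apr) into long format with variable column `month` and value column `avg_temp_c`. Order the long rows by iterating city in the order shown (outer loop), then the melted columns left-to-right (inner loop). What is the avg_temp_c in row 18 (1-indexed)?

49.2

25 rows total (5 × 5). Row 18: index ⌊(18-1)/5⌋ = 3 into city → QH9; (18-1) mod 5 = 2 into the melted columns → Oct.
So row 18 is (QH9, Oct, 49.2); avg_temp_c = 49.2.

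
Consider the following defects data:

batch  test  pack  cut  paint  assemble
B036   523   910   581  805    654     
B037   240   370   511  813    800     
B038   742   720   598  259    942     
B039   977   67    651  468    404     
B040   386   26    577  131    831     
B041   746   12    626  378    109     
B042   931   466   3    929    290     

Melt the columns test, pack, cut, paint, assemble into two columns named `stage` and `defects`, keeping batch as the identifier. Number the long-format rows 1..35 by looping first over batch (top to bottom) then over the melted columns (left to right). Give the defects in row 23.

35 rows total (7 × 5). Row 23: index ⌊(23-1)/5⌋ = 4 into batch → B040; (23-1) mod 5 = 2 into the melted columns → cut.
So row 23 is (B040, cut, 577); defects = 577.

577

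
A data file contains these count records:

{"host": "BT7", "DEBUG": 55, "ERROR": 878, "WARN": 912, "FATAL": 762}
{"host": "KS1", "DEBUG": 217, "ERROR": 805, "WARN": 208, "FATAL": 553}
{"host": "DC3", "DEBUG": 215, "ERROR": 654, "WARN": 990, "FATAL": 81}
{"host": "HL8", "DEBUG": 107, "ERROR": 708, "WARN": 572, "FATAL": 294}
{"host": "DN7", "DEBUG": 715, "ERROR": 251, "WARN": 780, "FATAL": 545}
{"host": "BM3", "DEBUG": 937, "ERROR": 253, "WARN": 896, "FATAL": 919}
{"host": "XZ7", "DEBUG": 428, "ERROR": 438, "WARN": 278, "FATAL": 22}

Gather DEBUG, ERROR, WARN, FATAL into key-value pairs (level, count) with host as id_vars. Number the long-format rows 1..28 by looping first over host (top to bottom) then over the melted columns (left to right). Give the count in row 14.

28 rows total (7 × 4). Row 14: index ⌊(14-1)/4⌋ = 3 into host → HL8; (14-1) mod 4 = 1 into the melted columns → ERROR.
So row 14 is (HL8, ERROR, 708); count = 708.

708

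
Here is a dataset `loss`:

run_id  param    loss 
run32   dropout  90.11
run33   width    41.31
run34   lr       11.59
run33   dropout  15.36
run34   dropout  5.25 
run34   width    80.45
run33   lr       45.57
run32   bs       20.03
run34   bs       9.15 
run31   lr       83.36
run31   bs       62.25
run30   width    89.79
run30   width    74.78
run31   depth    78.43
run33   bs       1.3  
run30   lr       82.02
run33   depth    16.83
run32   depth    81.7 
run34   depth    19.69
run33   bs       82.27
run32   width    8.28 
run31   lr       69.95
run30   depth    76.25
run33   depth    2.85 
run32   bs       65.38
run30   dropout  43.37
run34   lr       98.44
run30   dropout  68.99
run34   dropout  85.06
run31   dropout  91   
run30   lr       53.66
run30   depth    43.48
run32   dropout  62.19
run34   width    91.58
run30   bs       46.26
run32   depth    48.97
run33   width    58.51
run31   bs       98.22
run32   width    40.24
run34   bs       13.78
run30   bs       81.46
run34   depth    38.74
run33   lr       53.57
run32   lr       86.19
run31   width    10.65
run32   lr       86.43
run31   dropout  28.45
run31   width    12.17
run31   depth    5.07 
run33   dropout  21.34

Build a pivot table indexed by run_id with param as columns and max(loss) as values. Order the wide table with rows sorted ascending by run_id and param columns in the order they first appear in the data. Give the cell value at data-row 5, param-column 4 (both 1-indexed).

With rows sorted ascending by run_id, row 5 is run_id=run34. param columns in first-appearance order: dropout, width, lr, bs, depth; column 4 is bs.
Long rows with run_id=run34, param=bs: max(9.15, 13.78) = 13.78.

13.78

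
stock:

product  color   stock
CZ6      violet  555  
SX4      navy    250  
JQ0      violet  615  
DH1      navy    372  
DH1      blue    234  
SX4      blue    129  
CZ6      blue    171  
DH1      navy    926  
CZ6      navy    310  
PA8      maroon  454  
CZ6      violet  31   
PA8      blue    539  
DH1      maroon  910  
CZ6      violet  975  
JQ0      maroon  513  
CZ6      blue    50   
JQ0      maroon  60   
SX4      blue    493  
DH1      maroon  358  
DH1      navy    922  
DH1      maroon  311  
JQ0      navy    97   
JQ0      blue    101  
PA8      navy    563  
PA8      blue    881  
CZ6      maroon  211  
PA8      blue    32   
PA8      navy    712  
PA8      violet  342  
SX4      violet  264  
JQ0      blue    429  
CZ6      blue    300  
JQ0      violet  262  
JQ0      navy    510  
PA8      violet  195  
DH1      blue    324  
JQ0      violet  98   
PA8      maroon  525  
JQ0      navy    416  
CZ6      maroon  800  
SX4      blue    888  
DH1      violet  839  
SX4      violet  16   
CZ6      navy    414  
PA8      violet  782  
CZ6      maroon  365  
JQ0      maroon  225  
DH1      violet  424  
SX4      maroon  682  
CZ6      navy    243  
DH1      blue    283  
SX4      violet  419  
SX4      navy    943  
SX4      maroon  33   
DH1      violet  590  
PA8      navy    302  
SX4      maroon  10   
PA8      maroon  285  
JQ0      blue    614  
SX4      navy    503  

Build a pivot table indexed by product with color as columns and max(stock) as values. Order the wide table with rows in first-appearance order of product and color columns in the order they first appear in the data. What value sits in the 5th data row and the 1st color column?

782

With rows in first-appearance order of product, row 5 is product=PA8. color columns in first-appearance order: violet, navy, blue, maroon; column 1 is violet.
Long rows with product=PA8, color=violet: max(342, 195, 782) = 782.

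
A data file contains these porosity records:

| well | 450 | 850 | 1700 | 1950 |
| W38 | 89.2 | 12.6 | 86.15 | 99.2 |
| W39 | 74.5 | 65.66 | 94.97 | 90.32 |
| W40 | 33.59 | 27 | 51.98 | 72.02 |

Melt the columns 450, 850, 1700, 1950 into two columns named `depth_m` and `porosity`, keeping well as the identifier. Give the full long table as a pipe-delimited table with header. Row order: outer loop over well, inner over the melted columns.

Each (well, column) pair becomes one row: 3 × 4 = 12 rows.
For example, (W38, 450) → porosity=89.2.

| well | depth_m | porosity |
| W38 | 450 | 89.2 |
| W38 | 850 | 12.6 |
| W38 | 1700 | 86.15 |
| W38 | 1950 | 99.2 |
| W39 | 450 | 74.5 |
| W39 | 850 | 65.66 |
| W39 | 1700 | 94.97 |
| W39 | 1950 | 90.32 |
| W40 | 450 | 33.59 |
| W40 | 850 | 27 |
| W40 | 1700 | 51.98 |
| W40 | 1950 | 72.02 |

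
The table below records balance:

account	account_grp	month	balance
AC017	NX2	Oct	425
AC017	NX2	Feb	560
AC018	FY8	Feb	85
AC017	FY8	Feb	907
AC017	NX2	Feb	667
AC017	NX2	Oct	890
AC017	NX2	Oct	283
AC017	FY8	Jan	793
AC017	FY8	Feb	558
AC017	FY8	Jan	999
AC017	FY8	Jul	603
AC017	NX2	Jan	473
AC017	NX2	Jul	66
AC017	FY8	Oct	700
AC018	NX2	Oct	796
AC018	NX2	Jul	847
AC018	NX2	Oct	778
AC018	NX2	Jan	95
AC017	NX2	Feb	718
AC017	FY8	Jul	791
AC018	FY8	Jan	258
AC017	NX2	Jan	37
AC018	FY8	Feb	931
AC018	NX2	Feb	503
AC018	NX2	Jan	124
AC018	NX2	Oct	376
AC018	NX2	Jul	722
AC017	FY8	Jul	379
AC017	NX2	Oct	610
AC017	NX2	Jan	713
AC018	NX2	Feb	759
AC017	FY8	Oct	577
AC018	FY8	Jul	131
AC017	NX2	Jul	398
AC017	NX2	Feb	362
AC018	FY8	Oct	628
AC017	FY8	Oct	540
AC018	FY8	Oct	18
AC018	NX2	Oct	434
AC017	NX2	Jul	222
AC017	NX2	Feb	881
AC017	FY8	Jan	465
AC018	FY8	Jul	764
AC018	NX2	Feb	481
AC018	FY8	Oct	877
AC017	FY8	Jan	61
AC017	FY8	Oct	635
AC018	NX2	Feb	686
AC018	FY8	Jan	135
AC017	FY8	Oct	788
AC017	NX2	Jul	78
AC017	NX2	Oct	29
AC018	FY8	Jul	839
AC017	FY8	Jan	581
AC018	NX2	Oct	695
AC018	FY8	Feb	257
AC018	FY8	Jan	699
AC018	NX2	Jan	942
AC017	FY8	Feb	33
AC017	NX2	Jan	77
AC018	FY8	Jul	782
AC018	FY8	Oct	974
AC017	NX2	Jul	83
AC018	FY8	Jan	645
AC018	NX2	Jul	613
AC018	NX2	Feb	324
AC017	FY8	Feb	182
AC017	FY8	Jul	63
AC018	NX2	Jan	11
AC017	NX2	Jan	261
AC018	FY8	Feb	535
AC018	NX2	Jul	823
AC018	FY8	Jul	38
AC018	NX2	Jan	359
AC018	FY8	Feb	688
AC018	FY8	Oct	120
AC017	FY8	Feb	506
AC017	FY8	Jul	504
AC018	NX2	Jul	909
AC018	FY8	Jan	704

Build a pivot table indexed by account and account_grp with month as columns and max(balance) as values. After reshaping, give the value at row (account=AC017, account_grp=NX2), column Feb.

881

Rows with account=AC017, account_grp=NX2 and month=Feb: balance values are 560, 667, 718, 362, 881.
max(560, 667, 718, 362, 881) = 881.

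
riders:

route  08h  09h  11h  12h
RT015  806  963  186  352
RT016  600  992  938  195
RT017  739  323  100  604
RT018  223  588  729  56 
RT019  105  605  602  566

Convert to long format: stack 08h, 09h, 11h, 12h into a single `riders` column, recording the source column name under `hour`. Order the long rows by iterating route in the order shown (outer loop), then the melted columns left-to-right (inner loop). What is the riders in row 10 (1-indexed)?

20 rows total (5 × 4). Row 10: index ⌊(10-1)/4⌋ = 2 into route → RT017; (10-1) mod 4 = 1 into the melted columns → 09h.
So row 10 is (RT017, 09h, 323); riders = 323.

323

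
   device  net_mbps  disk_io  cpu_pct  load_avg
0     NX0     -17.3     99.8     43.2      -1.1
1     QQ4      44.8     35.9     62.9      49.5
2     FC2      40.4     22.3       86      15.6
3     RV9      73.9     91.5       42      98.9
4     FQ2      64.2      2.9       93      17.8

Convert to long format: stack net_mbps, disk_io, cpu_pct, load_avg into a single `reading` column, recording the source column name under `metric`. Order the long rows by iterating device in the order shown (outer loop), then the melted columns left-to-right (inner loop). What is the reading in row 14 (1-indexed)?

20 rows total (5 × 4). Row 14: index ⌊(14-1)/4⌋ = 3 into device → RV9; (14-1) mod 4 = 1 into the melted columns → disk_io.
So row 14 is (RV9, disk_io, 91.5); reading = 91.5.

91.5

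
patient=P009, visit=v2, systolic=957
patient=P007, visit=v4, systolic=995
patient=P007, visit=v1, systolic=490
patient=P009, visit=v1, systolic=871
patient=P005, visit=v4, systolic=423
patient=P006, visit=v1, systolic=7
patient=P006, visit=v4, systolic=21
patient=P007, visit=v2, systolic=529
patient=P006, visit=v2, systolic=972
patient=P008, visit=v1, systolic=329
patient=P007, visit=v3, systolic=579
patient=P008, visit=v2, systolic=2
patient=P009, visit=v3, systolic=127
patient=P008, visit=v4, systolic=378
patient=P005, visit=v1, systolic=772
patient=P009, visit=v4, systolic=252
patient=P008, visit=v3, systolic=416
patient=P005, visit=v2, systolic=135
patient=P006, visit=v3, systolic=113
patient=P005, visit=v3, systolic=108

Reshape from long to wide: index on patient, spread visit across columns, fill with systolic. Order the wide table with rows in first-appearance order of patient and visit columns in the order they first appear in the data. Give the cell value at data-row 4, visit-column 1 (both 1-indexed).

With rows in first-appearance order of patient, row 4 is patient=P006. visit columns in first-appearance order: v2, v4, v1, v3; column 1 is v2.
Long rows with patient=P006, visit=v2: systolic = 972.

972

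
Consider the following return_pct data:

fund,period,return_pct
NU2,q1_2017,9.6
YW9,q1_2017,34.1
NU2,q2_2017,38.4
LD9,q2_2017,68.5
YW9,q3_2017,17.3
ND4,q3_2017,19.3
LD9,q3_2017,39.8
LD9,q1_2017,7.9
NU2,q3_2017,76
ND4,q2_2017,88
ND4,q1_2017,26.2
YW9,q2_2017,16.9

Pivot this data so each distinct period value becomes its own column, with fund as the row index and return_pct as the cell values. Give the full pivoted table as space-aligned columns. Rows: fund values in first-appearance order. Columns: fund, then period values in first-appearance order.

Columns: fund plus the 3 distinct period values (q1_2017, q2_2017, q3_2017).
For example, row NU2 column q1_2017 takes return_pct=9.6 from the long row (NU2, q1_2017).

fund  q1_2017  q2_2017  q3_2017
NU2   9.6      38.4     76     
YW9   34.1     16.9     17.3   
LD9   7.9      68.5     39.8   
ND4   26.2     88       19.3   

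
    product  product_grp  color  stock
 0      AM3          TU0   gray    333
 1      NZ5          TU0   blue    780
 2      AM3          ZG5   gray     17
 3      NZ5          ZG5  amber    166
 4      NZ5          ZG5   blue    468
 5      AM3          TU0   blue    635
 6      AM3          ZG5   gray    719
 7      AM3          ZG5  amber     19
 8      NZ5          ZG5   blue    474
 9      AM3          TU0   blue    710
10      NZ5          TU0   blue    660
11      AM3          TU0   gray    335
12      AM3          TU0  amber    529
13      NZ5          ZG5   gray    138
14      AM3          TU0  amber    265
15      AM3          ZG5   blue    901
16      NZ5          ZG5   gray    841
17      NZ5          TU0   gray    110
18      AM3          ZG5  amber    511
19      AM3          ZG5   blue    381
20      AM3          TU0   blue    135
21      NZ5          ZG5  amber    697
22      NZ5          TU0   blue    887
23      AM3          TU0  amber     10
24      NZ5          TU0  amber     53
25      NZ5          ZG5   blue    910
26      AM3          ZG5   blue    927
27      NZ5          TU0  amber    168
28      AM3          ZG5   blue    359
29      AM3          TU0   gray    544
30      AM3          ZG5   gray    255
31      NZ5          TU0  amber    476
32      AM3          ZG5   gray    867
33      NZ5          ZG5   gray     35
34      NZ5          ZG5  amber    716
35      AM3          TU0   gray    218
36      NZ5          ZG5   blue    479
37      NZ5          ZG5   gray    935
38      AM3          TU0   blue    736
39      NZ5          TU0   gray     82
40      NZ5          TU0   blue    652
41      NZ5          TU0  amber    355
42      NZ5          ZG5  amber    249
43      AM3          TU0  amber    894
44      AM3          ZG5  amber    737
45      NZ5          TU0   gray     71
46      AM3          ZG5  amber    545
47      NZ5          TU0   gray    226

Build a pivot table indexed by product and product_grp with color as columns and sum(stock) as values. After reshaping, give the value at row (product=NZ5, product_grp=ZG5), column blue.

2331

Rows with product=NZ5, product_grp=ZG5 and color=blue: stock values are 468, 474, 910, 479.
468 + 474 + 910 + 479 = 2331.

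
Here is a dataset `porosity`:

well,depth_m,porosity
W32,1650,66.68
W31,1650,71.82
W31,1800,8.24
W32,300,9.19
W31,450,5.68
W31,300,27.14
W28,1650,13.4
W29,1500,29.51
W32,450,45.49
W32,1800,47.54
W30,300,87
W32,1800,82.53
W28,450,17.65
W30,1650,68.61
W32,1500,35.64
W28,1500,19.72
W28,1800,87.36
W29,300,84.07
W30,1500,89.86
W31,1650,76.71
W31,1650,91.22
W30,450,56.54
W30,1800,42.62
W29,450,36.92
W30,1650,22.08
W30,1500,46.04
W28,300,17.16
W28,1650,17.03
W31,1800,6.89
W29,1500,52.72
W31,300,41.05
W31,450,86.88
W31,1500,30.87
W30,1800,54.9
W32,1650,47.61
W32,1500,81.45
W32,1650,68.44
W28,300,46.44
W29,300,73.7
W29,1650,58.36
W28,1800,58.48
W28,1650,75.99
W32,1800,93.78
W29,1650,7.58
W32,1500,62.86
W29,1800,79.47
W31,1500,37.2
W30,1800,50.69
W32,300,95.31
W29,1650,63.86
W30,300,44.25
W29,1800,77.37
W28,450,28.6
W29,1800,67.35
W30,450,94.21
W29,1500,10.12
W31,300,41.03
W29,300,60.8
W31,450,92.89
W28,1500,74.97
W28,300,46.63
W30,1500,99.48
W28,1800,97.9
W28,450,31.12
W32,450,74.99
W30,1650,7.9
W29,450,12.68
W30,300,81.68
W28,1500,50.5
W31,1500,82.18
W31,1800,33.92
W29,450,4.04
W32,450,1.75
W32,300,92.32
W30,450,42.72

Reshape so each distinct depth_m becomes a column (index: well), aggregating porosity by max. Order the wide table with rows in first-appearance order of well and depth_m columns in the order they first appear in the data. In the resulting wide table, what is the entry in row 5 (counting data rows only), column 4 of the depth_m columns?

94.21

With rows in first-appearance order of well, row 5 is well=W30. depth_m columns in first-appearance order: 1650, 1800, 300, 450, 1500; column 4 is 450.
Long rows with well=W30, depth_m=450: max(56.54, 94.21, 42.72) = 94.21.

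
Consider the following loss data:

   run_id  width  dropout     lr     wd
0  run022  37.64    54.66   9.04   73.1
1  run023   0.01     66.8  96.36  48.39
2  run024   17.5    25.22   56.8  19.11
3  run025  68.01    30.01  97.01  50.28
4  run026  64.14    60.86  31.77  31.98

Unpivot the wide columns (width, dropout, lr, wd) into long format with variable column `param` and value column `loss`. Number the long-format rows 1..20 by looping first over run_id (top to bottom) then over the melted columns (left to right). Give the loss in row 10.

20 rows total (5 × 4). Row 10: index ⌊(10-1)/4⌋ = 2 into run_id → run024; (10-1) mod 4 = 1 into the melted columns → dropout.
So row 10 is (run024, dropout, 25.22); loss = 25.22.

25.22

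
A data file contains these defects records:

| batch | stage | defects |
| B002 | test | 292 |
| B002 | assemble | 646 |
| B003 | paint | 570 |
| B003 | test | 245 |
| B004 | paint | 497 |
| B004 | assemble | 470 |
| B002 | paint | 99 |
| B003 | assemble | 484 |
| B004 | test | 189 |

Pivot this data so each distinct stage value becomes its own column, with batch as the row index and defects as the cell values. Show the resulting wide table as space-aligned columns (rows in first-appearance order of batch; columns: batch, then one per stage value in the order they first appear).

batch  test  assemble  paint
B002   292   646       99   
B003   245   484       570  
B004   189   470       497  

Columns: batch plus the 3 distinct stage values (test, assemble, paint).
For example, row B002 column test takes defects=292 from the long row (B002, test).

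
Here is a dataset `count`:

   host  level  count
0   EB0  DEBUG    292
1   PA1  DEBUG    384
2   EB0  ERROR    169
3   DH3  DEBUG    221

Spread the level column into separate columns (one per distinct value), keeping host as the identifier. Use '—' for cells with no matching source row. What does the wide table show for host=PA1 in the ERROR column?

—

No long-format row has host=PA1 and level=ERROR, so the cell is —.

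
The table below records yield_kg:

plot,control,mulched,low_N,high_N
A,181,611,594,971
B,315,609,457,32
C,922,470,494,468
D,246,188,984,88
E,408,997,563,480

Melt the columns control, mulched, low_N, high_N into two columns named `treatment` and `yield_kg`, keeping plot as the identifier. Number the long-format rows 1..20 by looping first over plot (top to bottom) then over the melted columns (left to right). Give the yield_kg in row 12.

20 rows total (5 × 4). Row 12: index ⌊(12-1)/4⌋ = 2 into plot → C; (12-1) mod 4 = 3 into the melted columns → high_N.
So row 12 is (C, high_N, 468); yield_kg = 468.

468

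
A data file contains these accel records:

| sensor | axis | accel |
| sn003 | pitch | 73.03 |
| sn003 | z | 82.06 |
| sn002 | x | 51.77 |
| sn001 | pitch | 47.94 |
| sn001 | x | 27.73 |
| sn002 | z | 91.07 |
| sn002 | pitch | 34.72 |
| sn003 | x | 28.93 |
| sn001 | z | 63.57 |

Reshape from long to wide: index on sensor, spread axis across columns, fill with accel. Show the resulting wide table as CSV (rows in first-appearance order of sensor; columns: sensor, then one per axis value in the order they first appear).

Columns: sensor plus the 3 distinct axis values (pitch, z, x).
For example, row sn003 column pitch takes accel=73.03 from the long row (sn003, pitch).

sensor,pitch,z,x
sn003,73.03,82.06,28.93
sn002,34.72,91.07,51.77
sn001,47.94,63.57,27.73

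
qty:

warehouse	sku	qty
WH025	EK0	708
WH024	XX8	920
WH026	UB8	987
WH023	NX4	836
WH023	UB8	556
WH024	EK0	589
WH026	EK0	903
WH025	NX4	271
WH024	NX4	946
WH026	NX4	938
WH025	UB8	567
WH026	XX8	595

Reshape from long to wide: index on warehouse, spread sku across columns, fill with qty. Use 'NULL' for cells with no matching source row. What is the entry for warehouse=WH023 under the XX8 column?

NULL

No long-format row has warehouse=WH023 and sku=XX8, so the cell is NULL.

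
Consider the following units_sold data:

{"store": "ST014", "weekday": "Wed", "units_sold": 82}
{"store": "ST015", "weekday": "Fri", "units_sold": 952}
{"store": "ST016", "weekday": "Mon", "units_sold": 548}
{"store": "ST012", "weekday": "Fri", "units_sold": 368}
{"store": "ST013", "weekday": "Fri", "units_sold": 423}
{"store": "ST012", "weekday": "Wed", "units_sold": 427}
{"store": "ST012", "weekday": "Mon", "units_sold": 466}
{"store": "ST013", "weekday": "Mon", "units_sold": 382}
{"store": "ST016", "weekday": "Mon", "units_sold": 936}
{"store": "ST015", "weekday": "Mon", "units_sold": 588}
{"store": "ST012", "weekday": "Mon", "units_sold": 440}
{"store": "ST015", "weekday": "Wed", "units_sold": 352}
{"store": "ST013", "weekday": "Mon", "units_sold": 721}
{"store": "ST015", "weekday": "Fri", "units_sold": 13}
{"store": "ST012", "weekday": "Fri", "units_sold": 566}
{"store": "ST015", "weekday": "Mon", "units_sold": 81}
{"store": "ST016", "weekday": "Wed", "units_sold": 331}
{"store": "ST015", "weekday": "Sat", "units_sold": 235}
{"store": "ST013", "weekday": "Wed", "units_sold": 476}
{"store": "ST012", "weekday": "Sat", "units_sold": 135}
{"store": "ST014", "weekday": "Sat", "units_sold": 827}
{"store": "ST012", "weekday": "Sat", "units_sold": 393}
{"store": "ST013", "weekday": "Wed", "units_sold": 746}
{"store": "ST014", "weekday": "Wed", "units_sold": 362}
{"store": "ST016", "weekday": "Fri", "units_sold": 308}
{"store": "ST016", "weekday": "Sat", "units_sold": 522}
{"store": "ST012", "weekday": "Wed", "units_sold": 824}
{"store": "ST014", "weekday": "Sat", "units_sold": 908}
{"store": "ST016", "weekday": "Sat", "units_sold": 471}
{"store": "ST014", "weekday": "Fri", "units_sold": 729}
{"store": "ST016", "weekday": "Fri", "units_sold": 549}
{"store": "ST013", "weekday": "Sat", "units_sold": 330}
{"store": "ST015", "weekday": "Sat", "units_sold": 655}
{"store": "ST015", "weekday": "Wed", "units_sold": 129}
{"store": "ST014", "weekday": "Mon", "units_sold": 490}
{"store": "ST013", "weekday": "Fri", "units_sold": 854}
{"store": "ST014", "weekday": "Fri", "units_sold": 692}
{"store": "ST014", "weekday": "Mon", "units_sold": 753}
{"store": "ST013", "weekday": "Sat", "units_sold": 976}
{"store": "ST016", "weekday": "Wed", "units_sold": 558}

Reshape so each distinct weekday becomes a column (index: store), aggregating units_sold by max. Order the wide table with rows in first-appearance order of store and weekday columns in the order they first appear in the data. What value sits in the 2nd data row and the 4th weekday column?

655

With rows in first-appearance order of store, row 2 is store=ST015. weekday columns in first-appearance order: Wed, Fri, Mon, Sat; column 4 is Sat.
Long rows with store=ST015, weekday=Sat: max(235, 655) = 655.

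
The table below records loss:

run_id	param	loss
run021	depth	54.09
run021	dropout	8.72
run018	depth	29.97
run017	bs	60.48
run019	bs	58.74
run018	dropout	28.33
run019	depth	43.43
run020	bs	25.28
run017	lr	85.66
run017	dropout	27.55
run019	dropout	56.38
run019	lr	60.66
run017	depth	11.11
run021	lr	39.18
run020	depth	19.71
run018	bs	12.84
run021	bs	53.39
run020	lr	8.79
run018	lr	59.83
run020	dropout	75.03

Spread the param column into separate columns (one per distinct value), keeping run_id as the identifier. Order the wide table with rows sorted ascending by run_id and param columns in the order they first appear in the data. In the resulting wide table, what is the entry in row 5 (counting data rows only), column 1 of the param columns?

54.09

With rows sorted ascending by run_id, row 5 is run_id=run021. param columns in first-appearance order: depth, dropout, bs, lr; column 1 is depth.
Long rows with run_id=run021, param=depth: loss = 54.09.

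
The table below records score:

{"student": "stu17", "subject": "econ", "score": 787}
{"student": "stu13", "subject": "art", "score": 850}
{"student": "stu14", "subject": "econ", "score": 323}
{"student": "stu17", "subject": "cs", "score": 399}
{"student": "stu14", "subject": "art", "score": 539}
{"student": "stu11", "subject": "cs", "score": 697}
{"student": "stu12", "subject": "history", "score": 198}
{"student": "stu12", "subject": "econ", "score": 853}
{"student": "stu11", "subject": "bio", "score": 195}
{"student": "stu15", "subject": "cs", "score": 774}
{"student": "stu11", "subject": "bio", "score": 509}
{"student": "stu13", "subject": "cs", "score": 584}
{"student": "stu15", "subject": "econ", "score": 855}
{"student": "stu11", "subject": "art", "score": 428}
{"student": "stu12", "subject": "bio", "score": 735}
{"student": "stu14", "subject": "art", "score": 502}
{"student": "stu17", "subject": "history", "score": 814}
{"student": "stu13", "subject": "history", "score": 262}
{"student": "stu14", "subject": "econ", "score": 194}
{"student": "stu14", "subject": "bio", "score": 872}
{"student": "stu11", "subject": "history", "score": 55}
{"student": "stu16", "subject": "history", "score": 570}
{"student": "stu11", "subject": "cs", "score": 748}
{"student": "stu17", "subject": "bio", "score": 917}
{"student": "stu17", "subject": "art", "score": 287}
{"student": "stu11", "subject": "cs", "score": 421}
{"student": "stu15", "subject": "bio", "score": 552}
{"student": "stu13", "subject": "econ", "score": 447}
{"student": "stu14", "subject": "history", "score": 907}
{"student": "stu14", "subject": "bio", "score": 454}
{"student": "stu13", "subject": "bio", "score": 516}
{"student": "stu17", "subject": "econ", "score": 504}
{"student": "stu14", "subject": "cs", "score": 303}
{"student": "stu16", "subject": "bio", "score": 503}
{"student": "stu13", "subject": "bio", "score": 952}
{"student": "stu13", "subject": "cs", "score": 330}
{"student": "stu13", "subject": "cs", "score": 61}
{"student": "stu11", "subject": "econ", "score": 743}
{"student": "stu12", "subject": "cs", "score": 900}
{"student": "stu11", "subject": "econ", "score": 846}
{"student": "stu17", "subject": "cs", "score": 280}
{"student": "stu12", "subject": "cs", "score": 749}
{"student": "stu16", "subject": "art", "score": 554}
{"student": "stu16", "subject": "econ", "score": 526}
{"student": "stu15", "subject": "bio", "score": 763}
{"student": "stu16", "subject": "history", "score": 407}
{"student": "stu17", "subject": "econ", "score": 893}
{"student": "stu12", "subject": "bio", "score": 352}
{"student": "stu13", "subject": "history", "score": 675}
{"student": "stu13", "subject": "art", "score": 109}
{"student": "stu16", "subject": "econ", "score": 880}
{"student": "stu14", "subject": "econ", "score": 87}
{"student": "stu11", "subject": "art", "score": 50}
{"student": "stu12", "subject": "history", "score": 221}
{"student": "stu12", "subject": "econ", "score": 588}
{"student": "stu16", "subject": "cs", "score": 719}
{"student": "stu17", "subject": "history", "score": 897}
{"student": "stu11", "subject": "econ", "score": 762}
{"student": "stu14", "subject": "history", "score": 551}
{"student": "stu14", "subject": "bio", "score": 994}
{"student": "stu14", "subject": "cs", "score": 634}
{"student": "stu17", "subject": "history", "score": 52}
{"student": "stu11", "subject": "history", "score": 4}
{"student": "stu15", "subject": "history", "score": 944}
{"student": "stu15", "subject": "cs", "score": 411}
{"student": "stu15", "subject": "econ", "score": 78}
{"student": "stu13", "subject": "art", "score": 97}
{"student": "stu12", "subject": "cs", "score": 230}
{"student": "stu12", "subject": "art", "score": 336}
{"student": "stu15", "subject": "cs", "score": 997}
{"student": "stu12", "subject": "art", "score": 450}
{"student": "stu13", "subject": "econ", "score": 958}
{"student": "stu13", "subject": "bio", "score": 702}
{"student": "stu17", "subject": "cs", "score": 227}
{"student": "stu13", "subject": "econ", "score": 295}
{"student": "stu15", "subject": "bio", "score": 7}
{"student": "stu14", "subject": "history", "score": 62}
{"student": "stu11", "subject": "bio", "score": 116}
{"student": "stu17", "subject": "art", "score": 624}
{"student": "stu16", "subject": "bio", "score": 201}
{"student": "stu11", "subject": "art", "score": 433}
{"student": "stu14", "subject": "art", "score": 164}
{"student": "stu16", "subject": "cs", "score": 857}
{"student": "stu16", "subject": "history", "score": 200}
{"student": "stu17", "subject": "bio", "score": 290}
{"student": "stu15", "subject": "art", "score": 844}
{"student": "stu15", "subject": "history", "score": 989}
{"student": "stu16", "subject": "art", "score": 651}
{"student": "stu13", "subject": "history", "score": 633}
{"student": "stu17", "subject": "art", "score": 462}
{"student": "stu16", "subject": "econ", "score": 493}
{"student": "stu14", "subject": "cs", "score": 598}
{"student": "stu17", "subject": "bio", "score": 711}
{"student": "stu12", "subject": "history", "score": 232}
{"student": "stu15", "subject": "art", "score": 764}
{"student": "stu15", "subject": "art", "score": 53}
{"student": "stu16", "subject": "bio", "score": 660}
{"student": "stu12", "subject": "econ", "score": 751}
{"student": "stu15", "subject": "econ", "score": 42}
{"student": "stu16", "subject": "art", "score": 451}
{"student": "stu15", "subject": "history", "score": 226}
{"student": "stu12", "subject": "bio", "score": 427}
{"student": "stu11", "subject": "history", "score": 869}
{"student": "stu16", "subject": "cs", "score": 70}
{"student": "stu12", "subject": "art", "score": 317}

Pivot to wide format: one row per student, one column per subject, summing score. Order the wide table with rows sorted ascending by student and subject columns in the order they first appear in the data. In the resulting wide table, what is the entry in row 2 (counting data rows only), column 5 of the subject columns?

1514

With rows sorted ascending by student, row 2 is student=stu12. subject columns in first-appearance order: econ, art, cs, history, bio; column 5 is bio.
Long rows with student=stu12, subject=bio: 735 + 352 + 427 = 1514.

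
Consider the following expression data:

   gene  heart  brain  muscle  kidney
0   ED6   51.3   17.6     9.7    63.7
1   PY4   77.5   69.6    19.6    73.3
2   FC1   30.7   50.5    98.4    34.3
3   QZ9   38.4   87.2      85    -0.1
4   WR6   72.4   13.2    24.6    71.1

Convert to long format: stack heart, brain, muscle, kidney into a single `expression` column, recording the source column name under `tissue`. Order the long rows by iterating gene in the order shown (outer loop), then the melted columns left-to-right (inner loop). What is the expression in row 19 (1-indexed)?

24.6

20 rows total (5 × 4). Row 19: index ⌊(19-1)/4⌋ = 4 into gene → WR6; (19-1) mod 4 = 2 into the melted columns → muscle.
So row 19 is (WR6, muscle, 24.6); expression = 24.6.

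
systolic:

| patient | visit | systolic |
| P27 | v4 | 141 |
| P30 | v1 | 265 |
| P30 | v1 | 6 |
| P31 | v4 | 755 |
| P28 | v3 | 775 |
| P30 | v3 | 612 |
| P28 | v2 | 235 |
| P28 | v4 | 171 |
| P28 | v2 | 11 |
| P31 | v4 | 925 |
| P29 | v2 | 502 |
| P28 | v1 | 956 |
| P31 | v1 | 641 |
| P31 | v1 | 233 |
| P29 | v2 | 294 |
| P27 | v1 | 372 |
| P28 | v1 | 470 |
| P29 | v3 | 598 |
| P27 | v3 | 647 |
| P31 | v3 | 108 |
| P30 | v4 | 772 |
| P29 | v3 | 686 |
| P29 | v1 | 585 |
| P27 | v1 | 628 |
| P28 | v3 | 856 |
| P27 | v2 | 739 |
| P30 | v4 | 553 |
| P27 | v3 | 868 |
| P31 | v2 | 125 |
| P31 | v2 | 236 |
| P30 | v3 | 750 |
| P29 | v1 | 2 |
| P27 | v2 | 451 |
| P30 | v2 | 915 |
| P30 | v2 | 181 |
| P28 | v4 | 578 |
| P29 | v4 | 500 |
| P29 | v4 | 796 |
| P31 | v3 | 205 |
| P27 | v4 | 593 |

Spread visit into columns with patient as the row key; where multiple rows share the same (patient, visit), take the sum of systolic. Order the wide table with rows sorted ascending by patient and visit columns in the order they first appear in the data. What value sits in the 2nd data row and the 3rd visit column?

With rows sorted ascending by patient, row 2 is patient=P28. visit columns in first-appearance order: v4, v1, v3, v2; column 3 is v3.
Long rows with patient=P28, visit=v3: 775 + 856 = 1631.

1631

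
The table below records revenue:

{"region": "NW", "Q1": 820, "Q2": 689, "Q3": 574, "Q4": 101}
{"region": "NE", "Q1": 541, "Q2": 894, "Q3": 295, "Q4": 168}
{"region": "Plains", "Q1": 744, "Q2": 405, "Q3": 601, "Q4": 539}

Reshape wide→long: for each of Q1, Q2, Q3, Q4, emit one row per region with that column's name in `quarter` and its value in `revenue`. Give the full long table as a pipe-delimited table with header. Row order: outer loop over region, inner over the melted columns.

Each (region, column) pair becomes one row: 3 × 4 = 12 rows.
For example, (NW, Q1) → revenue=820.

| region | quarter | revenue |
| NW | Q1 | 820 |
| NW | Q2 | 689 |
| NW | Q3 | 574 |
| NW | Q4 | 101 |
| NE | Q1 | 541 |
| NE | Q2 | 894 |
| NE | Q3 | 295 |
| NE | Q4 | 168 |
| Plains | Q1 | 744 |
| Plains | Q2 | 405 |
| Plains | Q3 | 601 |
| Plains | Q4 | 539 |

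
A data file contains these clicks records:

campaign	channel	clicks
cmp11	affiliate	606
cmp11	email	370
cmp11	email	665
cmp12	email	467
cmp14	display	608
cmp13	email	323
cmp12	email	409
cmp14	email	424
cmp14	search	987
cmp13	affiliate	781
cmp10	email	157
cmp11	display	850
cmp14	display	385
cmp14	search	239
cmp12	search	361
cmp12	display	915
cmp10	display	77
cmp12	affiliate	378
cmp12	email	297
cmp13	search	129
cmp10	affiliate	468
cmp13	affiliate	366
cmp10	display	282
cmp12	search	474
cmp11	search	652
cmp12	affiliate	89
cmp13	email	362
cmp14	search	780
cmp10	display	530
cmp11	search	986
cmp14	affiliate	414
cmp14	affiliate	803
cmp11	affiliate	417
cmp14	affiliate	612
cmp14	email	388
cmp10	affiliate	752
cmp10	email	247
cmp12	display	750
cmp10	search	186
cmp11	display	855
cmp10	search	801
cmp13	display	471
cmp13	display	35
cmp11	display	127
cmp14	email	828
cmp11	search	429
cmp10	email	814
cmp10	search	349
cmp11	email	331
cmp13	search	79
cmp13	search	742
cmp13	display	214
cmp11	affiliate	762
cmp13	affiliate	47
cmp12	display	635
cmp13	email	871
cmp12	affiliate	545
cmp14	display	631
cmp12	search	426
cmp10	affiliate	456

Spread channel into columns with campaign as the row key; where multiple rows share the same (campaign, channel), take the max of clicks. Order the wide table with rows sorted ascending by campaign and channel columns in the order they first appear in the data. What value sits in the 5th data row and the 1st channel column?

With rows sorted ascending by campaign, row 5 is campaign=cmp14. channel columns in first-appearance order: affiliate, email, display, search; column 1 is affiliate.
Long rows with campaign=cmp14, channel=affiliate: max(414, 803, 612) = 803.

803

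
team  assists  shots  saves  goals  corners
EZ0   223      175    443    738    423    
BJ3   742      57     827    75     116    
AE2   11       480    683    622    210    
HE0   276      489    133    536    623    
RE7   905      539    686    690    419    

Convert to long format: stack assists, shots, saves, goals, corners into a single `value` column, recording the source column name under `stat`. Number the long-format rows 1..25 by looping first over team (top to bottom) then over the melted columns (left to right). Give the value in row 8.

827

25 rows total (5 × 5). Row 8: index ⌊(8-1)/5⌋ = 1 into team → BJ3; (8-1) mod 5 = 2 into the melted columns → saves.
So row 8 is (BJ3, saves, 827); value = 827.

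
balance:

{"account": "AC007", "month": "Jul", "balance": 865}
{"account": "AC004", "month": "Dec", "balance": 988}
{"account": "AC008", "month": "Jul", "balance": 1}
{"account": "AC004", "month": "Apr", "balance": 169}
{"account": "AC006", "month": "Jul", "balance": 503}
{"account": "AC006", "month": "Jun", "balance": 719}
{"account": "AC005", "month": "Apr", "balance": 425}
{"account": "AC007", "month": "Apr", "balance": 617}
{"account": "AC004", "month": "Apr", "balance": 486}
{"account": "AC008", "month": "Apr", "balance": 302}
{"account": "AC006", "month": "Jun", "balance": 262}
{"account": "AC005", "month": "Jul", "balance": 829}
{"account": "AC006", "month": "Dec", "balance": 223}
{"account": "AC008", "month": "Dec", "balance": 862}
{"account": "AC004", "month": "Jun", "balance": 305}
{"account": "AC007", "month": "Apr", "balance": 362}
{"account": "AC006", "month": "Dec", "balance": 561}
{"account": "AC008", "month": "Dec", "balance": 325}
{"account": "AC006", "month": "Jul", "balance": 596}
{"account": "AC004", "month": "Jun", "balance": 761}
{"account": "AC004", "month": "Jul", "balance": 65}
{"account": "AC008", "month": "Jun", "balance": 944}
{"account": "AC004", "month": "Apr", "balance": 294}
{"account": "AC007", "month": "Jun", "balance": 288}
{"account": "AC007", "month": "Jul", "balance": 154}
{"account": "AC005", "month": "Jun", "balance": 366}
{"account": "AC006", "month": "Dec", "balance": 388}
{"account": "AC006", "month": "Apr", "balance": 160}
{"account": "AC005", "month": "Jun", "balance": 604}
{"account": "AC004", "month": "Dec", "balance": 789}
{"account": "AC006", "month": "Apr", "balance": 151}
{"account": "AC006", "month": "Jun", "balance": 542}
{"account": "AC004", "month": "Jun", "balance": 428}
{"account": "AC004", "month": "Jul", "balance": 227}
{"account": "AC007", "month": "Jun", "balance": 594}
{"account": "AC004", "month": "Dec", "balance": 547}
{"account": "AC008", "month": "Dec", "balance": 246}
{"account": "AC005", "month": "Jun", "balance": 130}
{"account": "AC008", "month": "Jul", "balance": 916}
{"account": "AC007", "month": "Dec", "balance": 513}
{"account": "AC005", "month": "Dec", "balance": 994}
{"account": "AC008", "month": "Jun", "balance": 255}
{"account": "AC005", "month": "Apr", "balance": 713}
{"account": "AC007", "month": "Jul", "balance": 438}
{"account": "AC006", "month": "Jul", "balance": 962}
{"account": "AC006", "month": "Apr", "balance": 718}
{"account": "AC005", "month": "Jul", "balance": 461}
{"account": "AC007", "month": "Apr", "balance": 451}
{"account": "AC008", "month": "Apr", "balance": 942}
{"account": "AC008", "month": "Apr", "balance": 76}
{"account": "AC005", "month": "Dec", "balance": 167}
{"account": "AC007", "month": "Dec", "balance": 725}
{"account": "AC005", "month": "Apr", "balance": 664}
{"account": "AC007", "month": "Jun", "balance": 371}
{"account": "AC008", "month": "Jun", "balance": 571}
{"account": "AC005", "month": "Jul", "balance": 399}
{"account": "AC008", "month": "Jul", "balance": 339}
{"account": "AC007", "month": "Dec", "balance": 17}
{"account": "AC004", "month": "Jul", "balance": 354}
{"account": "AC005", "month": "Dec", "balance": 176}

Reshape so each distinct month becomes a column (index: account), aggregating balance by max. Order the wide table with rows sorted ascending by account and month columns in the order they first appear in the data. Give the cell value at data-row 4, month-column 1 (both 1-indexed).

865

With rows sorted ascending by account, row 4 is account=AC007. month columns in first-appearance order: Jul, Dec, Apr, Jun; column 1 is Jul.
Long rows with account=AC007, month=Jul: max(865, 154, 438) = 865.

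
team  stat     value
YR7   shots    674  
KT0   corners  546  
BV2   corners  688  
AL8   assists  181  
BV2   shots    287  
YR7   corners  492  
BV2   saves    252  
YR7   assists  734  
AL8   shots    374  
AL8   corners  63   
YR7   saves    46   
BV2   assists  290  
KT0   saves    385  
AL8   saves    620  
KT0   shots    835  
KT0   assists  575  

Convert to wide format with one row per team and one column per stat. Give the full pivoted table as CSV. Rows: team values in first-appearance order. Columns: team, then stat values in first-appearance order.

team,shots,corners,assists,saves
YR7,674,492,734,46
KT0,835,546,575,385
BV2,287,688,290,252
AL8,374,63,181,620

Columns: team plus the 4 distinct stat values (shots, corners, assists, saves).
For example, row YR7 column shots takes value=674 from the long row (YR7, shots).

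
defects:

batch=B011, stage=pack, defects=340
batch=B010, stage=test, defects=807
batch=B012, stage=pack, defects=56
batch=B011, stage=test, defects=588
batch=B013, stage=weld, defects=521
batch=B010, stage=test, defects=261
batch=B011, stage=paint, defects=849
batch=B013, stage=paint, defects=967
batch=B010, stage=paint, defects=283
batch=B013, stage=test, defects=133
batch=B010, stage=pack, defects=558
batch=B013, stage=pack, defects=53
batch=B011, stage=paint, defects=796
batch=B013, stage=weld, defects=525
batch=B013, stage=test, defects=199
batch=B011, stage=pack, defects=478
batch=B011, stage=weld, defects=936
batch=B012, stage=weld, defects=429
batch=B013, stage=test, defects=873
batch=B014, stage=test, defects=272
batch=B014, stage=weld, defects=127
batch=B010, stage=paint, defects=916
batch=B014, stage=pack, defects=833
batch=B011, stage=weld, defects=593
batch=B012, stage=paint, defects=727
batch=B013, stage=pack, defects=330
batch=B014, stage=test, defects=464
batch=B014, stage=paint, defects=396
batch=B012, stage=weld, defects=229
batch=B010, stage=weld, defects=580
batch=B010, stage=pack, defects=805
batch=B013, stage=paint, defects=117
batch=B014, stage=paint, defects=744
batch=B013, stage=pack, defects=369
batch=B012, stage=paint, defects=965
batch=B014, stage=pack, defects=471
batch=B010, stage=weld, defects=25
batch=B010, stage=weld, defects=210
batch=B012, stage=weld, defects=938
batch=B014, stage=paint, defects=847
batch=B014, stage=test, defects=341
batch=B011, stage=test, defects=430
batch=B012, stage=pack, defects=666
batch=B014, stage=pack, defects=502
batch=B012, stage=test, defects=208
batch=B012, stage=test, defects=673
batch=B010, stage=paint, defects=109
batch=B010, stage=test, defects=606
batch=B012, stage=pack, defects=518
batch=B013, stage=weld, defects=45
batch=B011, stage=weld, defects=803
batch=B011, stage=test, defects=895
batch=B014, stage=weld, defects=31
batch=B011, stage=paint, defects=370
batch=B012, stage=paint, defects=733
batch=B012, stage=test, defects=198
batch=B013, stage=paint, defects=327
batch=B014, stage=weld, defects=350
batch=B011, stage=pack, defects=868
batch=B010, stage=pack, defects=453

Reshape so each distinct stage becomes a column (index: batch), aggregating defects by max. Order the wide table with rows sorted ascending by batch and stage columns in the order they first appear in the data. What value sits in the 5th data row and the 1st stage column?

833

With rows sorted ascending by batch, row 5 is batch=B014. stage columns in first-appearance order: pack, test, weld, paint; column 1 is pack.
Long rows with batch=B014, stage=pack: max(833, 471, 502) = 833.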